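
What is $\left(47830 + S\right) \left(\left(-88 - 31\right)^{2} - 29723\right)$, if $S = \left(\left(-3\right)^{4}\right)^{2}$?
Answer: $-846432742$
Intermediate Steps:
$S = 6561$ ($S = 81^{2} = 6561$)
$\left(47830 + S\right) \left(\left(-88 - 31\right)^{2} - 29723\right) = \left(47830 + 6561\right) \left(\left(-88 - 31\right)^{2} - 29723\right) = 54391 \left(\left(-119\right)^{2} - 29723\right) = 54391 \left(14161 - 29723\right) = 54391 \left(-15562\right) = -846432742$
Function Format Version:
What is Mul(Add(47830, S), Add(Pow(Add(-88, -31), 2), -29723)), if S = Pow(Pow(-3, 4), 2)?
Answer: -846432742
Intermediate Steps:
S = 6561 (S = Pow(81, 2) = 6561)
Mul(Add(47830, S), Add(Pow(Add(-88, -31), 2), -29723)) = Mul(Add(47830, 6561), Add(Pow(Add(-88, -31), 2), -29723)) = Mul(54391, Add(Pow(-119, 2), -29723)) = Mul(54391, Add(14161, -29723)) = Mul(54391, -15562) = -846432742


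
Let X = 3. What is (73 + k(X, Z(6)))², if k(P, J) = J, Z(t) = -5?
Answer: 4624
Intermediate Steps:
(73 + k(X, Z(6)))² = (73 - 5)² = 68² = 4624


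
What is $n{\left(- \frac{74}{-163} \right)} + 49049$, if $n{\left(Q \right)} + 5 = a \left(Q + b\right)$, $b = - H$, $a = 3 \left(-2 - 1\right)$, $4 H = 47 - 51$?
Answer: $\frac{7992039}{163} \approx 49031.0$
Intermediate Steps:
$H = -1$ ($H = \frac{47 - 51}{4} = \frac{1}{4} \left(-4\right) = -1$)
$a = -9$ ($a = 3 \left(-3\right) = -9$)
$b = 1$ ($b = \left(-1\right) \left(-1\right) = 1$)
$n{\left(Q \right)} = -14 - 9 Q$ ($n{\left(Q \right)} = -5 - 9 \left(Q + 1\right) = -5 - 9 \left(1 + Q\right) = -5 - \left(9 + 9 Q\right) = -14 - 9 Q$)
$n{\left(- \frac{74}{-163} \right)} + 49049 = \left(-14 - 9 \left(- \frac{74}{-163}\right)\right) + 49049 = \left(-14 - 9 \left(\left(-74\right) \left(- \frac{1}{163}\right)\right)\right) + 49049 = \left(-14 - \frac{666}{163}\right) + 49049 = - \frac{2948}{163} + 49049 = \frac{7992039}{163}$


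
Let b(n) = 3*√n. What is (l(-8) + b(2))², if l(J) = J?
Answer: 82 - 48*√2 ≈ 14.118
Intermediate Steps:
(l(-8) + b(2))² = (-8 + 3*√2)²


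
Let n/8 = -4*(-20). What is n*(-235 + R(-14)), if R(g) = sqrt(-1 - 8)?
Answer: -150400 + 1920*I ≈ -1.504e+5 + 1920.0*I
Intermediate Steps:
R(g) = 3*I (R(g) = sqrt(-9) = 3*I)
n = 640 (n = 8*(-4*(-20)) = 8*80 = 640)
n*(-235 + R(-14)) = 640*(-235 + 3*I) = -150400 + 1920*I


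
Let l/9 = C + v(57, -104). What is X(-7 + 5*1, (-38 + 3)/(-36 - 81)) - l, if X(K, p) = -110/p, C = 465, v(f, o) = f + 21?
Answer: -36783/7 ≈ -5254.7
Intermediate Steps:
v(f, o) = 21 + f
l = 4887 (l = 9*(465 + (21 + 57)) = 9*(465 + 78) = 9*543 = 4887)
X(-7 + 5*1, (-38 + 3)/(-36 - 81)) - l = -110*(-36 - 81)/(-38 + 3) - 1*4887 = -110/((-35/(-117))) - 4887 = -110/((-35*(-1/117))) - 4887 = -110/35/117 - 4887 = -110*117/35 - 4887 = -2574/7 - 4887 = -36783/7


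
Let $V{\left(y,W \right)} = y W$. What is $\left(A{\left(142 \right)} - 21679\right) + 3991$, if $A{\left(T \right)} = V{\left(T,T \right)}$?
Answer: $2476$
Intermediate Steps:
$V{\left(y,W \right)} = W y$
$A{\left(T \right)} = T^{2}$ ($A{\left(T \right)} = T T = T^{2}$)
$\left(A{\left(142 \right)} - 21679\right) + 3991 = \left(142^{2} - 21679\right) + 3991 = \left(20164 - 21679\right) + 3991 = -1515 + 3991 = 2476$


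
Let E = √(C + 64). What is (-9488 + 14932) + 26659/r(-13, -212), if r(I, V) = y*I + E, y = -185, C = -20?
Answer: 31552107459/5783981 - 53318*√11/5783981 ≈ 5455.1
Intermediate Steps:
E = 2*√11 (E = √(-20 + 64) = √44 = 2*√11 ≈ 6.6332)
r(I, V) = -185*I + 2*√11
(-9488 + 14932) + 26659/r(-13, -212) = (-9488 + 14932) + 26659/(-185*(-13) + 2*√11) = 5444 + 26659/(2405 + 2*√11)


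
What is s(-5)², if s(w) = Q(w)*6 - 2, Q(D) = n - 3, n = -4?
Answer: 1936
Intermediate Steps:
Q(D) = -7 (Q(D) = -4 - 3 = -7)
s(w) = -44 (s(w) = -7*6 - 2 = -42 - 2 = -44)
s(-5)² = (-44)² = 1936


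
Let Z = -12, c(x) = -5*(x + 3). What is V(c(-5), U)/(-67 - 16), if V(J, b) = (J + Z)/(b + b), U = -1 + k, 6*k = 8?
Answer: 3/83 ≈ 0.036145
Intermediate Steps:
k = 4/3 (k = (⅙)*8 = 4/3 ≈ 1.3333)
U = ⅓ (U = -1 + 4/3 = ⅓ ≈ 0.33333)
c(x) = -15 - 5*x (c(x) = -5*(3 + x) = -15 - 5*x)
V(J, b) = (-12 + J)/(2*b) (V(J, b) = (J - 12)/(b + b) = (-12 + J)/((2*b)) = (-12 + J)*(1/(2*b)) = (-12 + J)/(2*b))
V(c(-5), U)/(-67 - 16) = ((-12 + (-15 - 5*(-5)))/(2*(⅓)))/(-67 - 16) = ((½)*3*(-12 + (-15 + 25)))/(-83) = ((½)*3*(-12 + 10))*(-1/83) = ((½)*3*(-2))*(-1/83) = -3*(-1/83) = 3/83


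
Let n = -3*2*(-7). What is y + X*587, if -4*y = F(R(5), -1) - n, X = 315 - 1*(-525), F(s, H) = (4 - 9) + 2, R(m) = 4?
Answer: 1972365/4 ≈ 4.9309e+5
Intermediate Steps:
F(s, H) = -3 (F(s, H) = -5 + 2 = -3)
n = 42 (n = -6*(-7) = 42)
X = 840 (X = 315 + 525 = 840)
y = 45/4 (y = -(-3 - 1*42)/4 = -(-3 - 42)/4 = -1/4*(-45) = 45/4 ≈ 11.250)
y + X*587 = 45/4 + 840*587 = 45/4 + 493080 = 1972365/4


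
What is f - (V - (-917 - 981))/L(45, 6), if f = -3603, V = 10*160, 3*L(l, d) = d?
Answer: -5352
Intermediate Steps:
L(l, d) = d/3
V = 1600
f - (V - (-917 - 981))/L(45, 6) = -3603 - (1600 - (-917 - 981))/((⅓)*6) = -3603 - (1600 - 1*(-1898))/2 = -3603 - (1600 + 1898)/2 = -3603 - 3498/2 = -3603 - 1*1749 = -3603 - 1749 = -5352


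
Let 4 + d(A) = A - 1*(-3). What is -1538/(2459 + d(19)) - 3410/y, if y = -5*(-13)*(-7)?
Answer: 1549356/225407 ≈ 6.8736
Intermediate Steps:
d(A) = -1 + A (d(A) = -4 + (A - 1*(-3)) = -4 + (A + 3) = -4 + (3 + A) = -1 + A)
y = -455 (y = 65*(-7) = -455)
-1538/(2459 + d(19)) - 3410/y = -1538/(2459 + (-1 + 19)) - 3410/(-455) = -1538/(2459 + 18) - 3410*(-1/455) = -1538/2477 + 682/91 = 1549356/225407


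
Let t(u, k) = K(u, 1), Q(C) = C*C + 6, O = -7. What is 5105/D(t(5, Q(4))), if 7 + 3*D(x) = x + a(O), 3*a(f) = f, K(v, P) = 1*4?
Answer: -45945/16 ≈ -2871.6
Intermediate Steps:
K(v, P) = 4
Q(C) = 6 + C² (Q(C) = C² + 6 = 6 + C²)
a(f) = f/3
t(u, k) = 4
D(x) = -28/9 + x/3 (D(x) = -7/3 + (x + (⅓)*(-7))/3 = -7/3 + (x - 7/3)/3 = -7/3 + (-7/3 + x)/3 = -7/3 + (-7/9 + x/3) = -28/9 + x/3)
5105/D(t(5, Q(4))) = 5105/(-28/9 + (⅓)*4) = 5105/(-28/9 + 4/3) = 5105/(-16/9) = 5105*(-9/16) = -45945/16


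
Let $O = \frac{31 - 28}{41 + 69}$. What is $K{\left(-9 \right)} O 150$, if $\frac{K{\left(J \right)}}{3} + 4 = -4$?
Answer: $- \frac{1080}{11} \approx -98.182$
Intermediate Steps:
$K{\left(J \right)} = -24$ ($K{\left(J \right)} = -12 + 3 \left(-4\right) = -12 - 12 = -24$)
$O = \frac{3}{110} \approx 0.027273$
$K{\left(-9 \right)} O 150 = \left(-24\right) \frac{3}{110} \cdot 150 = \left(- \frac{36}{55}\right) 150 = - \frac{1080}{11}$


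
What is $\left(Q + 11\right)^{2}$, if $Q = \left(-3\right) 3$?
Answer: $4$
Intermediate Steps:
$Q = -9$
$\left(Q + 11\right)^{2} = \left(-9 + 11\right)^{2} = 2^{2} = 4$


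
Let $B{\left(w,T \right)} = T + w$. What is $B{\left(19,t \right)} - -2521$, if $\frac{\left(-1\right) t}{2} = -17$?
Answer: $2574$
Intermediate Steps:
$t = 34$ ($t = \left(-2\right) \left(-17\right) = 34$)
$B{\left(19,t \right)} - -2521 = \left(34 + 19\right) - -2521 = 53 + 2521 = 2574$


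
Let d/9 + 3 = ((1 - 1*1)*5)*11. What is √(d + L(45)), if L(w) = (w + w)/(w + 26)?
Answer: 3*I*√14413/71 ≈ 5.0727*I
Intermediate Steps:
L(w) = 2*w/(26 + w) (L(w) = (2*w)/(26 + w) = 2*w/(26 + w))
d = -27 (d = -27 + 9*(((1 - 1*1)*5)*11) = -27 + 9*(((1 - 1)*5)*11) = -27 + 9*((0*5)*11) = -27 + 9*(0*11) = -27 + 9*0 = -27 + 0 = -27)
√(d + L(45)) = √(-27 + 2*45/(26 + 45)) = √(-27 + 2*45/71) = √(-27 + 2*45*(1/71)) = √(-27 + 90/71) = √(-1827/71) = 3*I*√14413/71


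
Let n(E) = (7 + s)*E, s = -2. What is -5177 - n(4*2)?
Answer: -5217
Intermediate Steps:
n(E) = 5*E (n(E) = (7 - 2)*E = 5*E)
-5177 - n(4*2) = -5177 - 5*4*2 = -5177 - 5*8 = -5177 - 1*40 = -5177 - 40 = -5217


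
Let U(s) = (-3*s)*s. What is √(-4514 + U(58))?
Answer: I*√14606 ≈ 120.86*I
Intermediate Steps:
U(s) = -3*s²
√(-4514 + U(58)) = √(-4514 - 3*58²) = √(-4514 - 3*3364) = √(-4514 - 10092) = √(-14606) = I*√14606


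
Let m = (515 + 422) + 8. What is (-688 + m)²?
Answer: 66049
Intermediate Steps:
m = 945 (m = 937 + 8 = 945)
(-688 + m)² = (-688 + 945)² = 257² = 66049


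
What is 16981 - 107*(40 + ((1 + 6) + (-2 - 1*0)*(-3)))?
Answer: 11310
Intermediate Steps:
16981 - 107*(40 + ((1 + 6) + (-2 - 1*0)*(-3))) = 16981 - 107*(40 + (7 + (-2 + 0)*(-3))) = 16981 - 107*(40 + (7 - 2*(-3))) = 16981 - 107*(40 + (7 + 6)) = 16981 - 107*(40 + 13) = 16981 - 107*53 = 16981 - 5671 = 11310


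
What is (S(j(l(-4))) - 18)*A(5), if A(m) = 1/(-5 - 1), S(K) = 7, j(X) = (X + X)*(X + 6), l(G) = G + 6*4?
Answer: 11/6 ≈ 1.8333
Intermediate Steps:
l(G) = 24 + G (l(G) = G + 24 = 24 + G)
j(X) = 2*X*(6 + X) (j(X) = (2*X)*(6 + X) = 2*X*(6 + X))
A(m) = -⅙ (A(m) = 1/(-6) = -⅙)
(S(j(l(-4))) - 18)*A(5) = (7 - 18)*(-⅙) = -11*(-⅙) = 11/6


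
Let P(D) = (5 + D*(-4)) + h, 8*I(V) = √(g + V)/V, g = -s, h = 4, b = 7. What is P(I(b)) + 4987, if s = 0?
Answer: 4996 - √7/14 ≈ 4995.8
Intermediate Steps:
g = 0 (g = -1*0 = 0)
I(V) = 1/(8*√V) (I(V) = (√(0 + V)/V)/8 = (√V/V)/8 = 1/(8*√V))
P(D) = 9 - 4*D (P(D) = (5 + D*(-4)) + 4 = (5 - 4*D) + 4 = 9 - 4*D)
P(I(b)) + 4987 = (9 - 1/(2*√7)) + 4987 = (9 - √7/7/2) + 4987 = (9 - √7/14) + 4987 = 4996 - √7/14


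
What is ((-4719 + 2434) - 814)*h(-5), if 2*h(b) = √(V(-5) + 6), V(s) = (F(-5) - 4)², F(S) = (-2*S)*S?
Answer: -3099*√2922/2 ≈ -83759.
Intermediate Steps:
F(S) = -2*S²
V(s) = 2916 (V(s) = (-2*(-5)² - 4)² = (-2*25 - 4)² = (-50 - 4)² = (-54)² = 2916)
h(b) = √2922/2 (h(b) = √(2916 + 6)/2 = √2922/2)
((-4719 + 2434) - 814)*h(-5) = ((-4719 + 2434) - 814)*(√2922/2) = (-2285 - 814)*(√2922/2) = -3099*√2922/2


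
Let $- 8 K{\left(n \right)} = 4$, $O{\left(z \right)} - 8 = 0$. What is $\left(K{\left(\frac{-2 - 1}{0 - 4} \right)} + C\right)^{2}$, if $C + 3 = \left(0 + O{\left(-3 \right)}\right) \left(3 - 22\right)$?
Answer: $\frac{96721}{4} \approx 24180.0$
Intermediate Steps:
$O{\left(z \right)} = 8$ ($O{\left(z \right)} = 8 + 0 = 8$)
$C = -155$ ($C = -3 + \left(0 + 8\right) \left(3 - 22\right) = -3 + 8 \left(-19\right) = -3 - 152 = -155$)
$K{\left(n \right)} = - \frac{1}{2}$ ($K{\left(n \right)} = \left(- \frac{1}{8}\right) 4 = - \frac{1}{2}$)
$\left(K{\left(\frac{-2 - 1}{0 - 4} \right)} + C\right)^{2} = \left(- \frac{1}{2} - 155\right)^{2} = \left(- \frac{311}{2}\right)^{2} = \frac{96721}{4}$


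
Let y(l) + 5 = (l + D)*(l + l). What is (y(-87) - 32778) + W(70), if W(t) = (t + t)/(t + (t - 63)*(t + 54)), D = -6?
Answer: -1112257/67 ≈ -16601.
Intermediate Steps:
y(l) = -5 + 2*l*(-6 + l) (y(l) = -5 + (l - 6)*(l + l) = -5 + (-6 + l)*(2*l) = -5 + 2*l*(-6 + l))
W(t) = 2*t/(t + (-63 + t)*(54 + t)) (W(t) = (2*t)/(t + (-63 + t)*(54 + t)) = 2*t/(t + (-63 + t)*(54 + t)))
(y(-87) - 32778) + W(70) = ((-5 - 12*(-87) + 2*(-87)**2) - 32778) + 2*70/(-3402 + 70**2 - 8*70) = ((-5 + 1044 + 2*7569) - 32778) + 2*70/(-3402 + 4900 - 560) = ((-5 + 1044 + 15138) - 32778) + 2*70/938 = (16177 - 32778) + 2*70*(1/938) = -16601 + 10/67 = -1112257/67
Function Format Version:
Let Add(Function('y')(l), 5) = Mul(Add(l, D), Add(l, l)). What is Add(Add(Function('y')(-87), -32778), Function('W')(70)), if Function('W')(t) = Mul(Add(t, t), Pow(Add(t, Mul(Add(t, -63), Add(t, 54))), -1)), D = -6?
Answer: Rational(-1112257, 67) ≈ -16601.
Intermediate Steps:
Function('y')(l) = Add(-5, Mul(2, l, Add(-6, l))) (Function('y')(l) = Add(-5, Mul(Add(l, -6), Add(l, l))) = Add(-5, Mul(Add(-6, l), Mul(2, l))) = Add(-5, Mul(2, l, Add(-6, l))))
Function('W')(t) = Mul(2, t, Pow(Add(t, Mul(Add(-63, t), Add(54, t))), -1)) (Function('W')(t) = Mul(Mul(2, t), Pow(Add(t, Mul(Add(-63, t), Add(54, t))), -1)) = Mul(2, t, Pow(Add(t, Mul(Add(-63, t), Add(54, t))), -1)))
Add(Add(Function('y')(-87), -32778), Function('W')(70)) = Add(Add(Add(-5, Mul(-12, -87), Mul(2, Pow(-87, 2))), -32778), Mul(2, 70, Pow(Add(-3402, Pow(70, 2), Mul(-8, 70)), -1))) = Add(Add(Add(-5, 1044, Mul(2, 7569)), -32778), Mul(2, 70, Pow(Add(-3402, 4900, -560), -1))) = Add(Add(Add(-5, 1044, 15138), -32778), Mul(2, 70, Pow(938, -1))) = Add(Add(16177, -32778), Mul(2, 70, Rational(1, 938))) = Add(-16601, Rational(10, 67)) = Rational(-1112257, 67)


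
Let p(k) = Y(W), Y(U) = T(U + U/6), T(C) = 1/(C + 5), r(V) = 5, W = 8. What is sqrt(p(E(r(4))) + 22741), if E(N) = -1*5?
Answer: sqrt(42048238)/43 ≈ 150.80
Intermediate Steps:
E(N) = -5
T(C) = 1/(5 + C)
Y(U) = 1/(5 + 7*U/6) (Y(U) = 1/(5 + (U + U/6)) = 1/(5 + 7*U/6))
p(k) = 3/43 (p(k) = 6/(30 + 7*8) = 6/(30 + 56) = 6/86 = 6*(1/86) = 3/43)
sqrt(p(E(r(4))) + 22741) = sqrt(3/43 + 22741) = sqrt(977866/43) = sqrt(42048238)/43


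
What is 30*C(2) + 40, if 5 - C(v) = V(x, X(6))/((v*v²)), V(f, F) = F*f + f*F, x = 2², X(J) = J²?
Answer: -890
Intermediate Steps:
x = 4
V(f, F) = 2*F*f (V(f, F) = F*f + F*f = 2*F*f)
C(v) = 5 - 288/v³ (C(v) = 5 - 2*6²*4/(v*v²) = 5 - 2*36*4/(v³) = 5 - 288/v³)
30*C(2) + 40 = 30*(5 - 288/2³) + 40 = 30*(5 - 288*⅛) + 40 = 30*(5 - 36) + 40 = 30*(-31) + 40 = -930 + 40 = -890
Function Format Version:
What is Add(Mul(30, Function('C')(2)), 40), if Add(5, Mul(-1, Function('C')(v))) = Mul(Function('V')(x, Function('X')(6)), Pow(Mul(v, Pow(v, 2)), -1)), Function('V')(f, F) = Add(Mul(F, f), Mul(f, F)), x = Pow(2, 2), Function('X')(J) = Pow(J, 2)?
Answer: -890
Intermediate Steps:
x = 4
Function('V')(f, F) = Mul(2, F, f) (Function('V')(f, F) = Add(Mul(F, f), Mul(F, f)) = Mul(2, F, f))
Function('C')(v) = Add(5, Mul(-288, Pow(v, -3))) (Function('C')(v) = Add(5, Mul(-1, Mul(Mul(2, Pow(6, 2), 4), Pow(Mul(v, Pow(v, 2)), -1)))) = Add(5, Mul(-1, Mul(Mul(2, 36, 4), Pow(Pow(v, 3), -1)))) = Add(5, Mul(-1, Mul(288, Pow(v, -3)))) = Add(5, Mul(-288, Pow(v, -3))))
Add(Mul(30, Function('C')(2)), 40) = Add(Mul(30, Add(5, Mul(-288, Pow(2, -3)))), 40) = Add(Mul(30, Add(5, Mul(-288, Rational(1, 8)))), 40) = Add(Mul(30, Add(5, -36)), 40) = Add(Mul(30, -31), 40) = Add(-930, 40) = -890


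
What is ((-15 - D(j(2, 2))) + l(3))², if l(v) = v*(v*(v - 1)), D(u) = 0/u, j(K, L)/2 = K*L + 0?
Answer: 9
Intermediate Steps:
j(K, L) = 2*K*L (j(K, L) = 2*(K*L + 0) = 2*(K*L) = 2*K*L)
D(u) = 0
l(v) = v²*(-1 + v) (l(v) = v*(v*(-1 + v)) = v²*(-1 + v))
((-15 - D(j(2, 2))) + l(3))² = ((-15 - 1*0) + 3²*(-1 + 3))² = ((-15 + 0) + 9*2)² = (-15 + 18)² = 3² = 9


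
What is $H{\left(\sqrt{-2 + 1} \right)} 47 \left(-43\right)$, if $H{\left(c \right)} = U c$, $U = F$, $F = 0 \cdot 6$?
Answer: $0$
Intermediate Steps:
$F = 0$
$U = 0$
$H{\left(c \right)} = 0$ ($H{\left(c \right)} = 0 c = 0$)
$H{\left(\sqrt{-2 + 1} \right)} 47 \left(-43\right) = 0 \cdot 47 \left(-43\right) = 0 \left(-43\right) = 0$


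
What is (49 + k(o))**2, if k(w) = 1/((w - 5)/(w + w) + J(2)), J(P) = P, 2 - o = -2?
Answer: 552049/225 ≈ 2453.6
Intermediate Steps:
o = 4 (o = 2 - 1*(-2) = 2 + 2 = 4)
k(w) = 1/(2 + (-5 + w)/(2*w)) (k(w) = 1/((w - 5)/(w + w) + 2) = 1/((-5 + w)/((2*w)) + 2) = 1/((-5 + w)*(1/(2*w)) + 2) = 1/((-5 + w)/(2*w) + 2) = 1/(2 + (-5 + w)/(2*w)))
(49 + k(o))**2 = (49 + (2/5)*4/(-1 + 4))**2 = (49 + (2/5)*4/3)**2 = (49 + (2/5)*4*(1/3))**2 = (49 + 8/15)**2 = (743/15)**2 = 552049/225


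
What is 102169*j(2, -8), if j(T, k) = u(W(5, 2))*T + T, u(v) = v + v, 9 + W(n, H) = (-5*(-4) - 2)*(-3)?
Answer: -25542250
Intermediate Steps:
W(n, H) = -63 (W(n, H) = -9 + (-5*(-4) - 2)*(-3) = -9 + (20 - 2)*(-3) = -9 + 18*(-3) = -9 - 54 = -63)
u(v) = 2*v
j(T, k) = -125*T (j(T, k) = (2*(-63))*T + T = -126*T + T = -125*T)
102169*j(2, -8) = 102169*(-125*2) = 102169*(-250) = -25542250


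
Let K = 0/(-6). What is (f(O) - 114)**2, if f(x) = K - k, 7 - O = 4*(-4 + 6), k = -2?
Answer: 12544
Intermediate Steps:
K = 0 (K = 0*(-1/6) = 0)
O = -1 (O = 7 - 4*(-4 + 6) = 7 - 4*2 = 7 - 1*8 = 7 - 8 = -1)
f(x) = 2 (f(x) = 0 - 1*(-2) = 0 + 2 = 2)
(f(O) - 114)**2 = (2 - 114)**2 = (-112)**2 = 12544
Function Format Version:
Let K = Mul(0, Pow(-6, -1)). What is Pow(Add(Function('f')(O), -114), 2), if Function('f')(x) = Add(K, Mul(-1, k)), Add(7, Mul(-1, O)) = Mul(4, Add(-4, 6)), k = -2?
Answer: 12544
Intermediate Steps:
K = 0 (K = Mul(0, Rational(-1, 6)) = 0)
O = -1 (O = Add(7, Mul(-1, Mul(4, Add(-4, 6)))) = Add(7, Mul(-1, Mul(4, 2))) = Add(7, Mul(-1, 8)) = Add(7, -8) = -1)
Function('f')(x) = 2 (Function('f')(x) = Add(0, Mul(-1, -2)) = Add(0, 2) = 2)
Pow(Add(Function('f')(O), -114), 2) = Pow(Add(2, -114), 2) = Pow(-112, 2) = 12544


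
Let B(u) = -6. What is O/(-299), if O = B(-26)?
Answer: 6/299 ≈ 0.020067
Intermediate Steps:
O = -6
O/(-299) = -6/(-299) = -6*(-1/299) = 6/299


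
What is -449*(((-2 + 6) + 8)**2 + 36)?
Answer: -80820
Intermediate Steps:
-449*(((-2 + 6) + 8)**2 + 36) = -449*((4 + 8)**2 + 36) = -449*(12**2 + 36) = -449*(144 + 36) = -449*180 = -80820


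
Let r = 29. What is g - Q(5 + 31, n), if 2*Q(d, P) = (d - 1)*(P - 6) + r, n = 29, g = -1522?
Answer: -1939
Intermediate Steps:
Q(d, P) = 29/2 + (-1 + d)*(-6 + P)/2 (Q(d, P) = ((d - 1)*(P - 6) + 29)/2 = ((-1 + d)*(-6 + P) + 29)/2 = (29 + (-1 + d)*(-6 + P))/2 = 29/2 + (-1 + d)*(-6 + P)/2)
g - Q(5 + 31, n) = -1522 - (35/2 - 3*(5 + 31) - ½*29 + (½)*29*(5 + 31)) = -1522 - (35/2 - 3*36 - 29/2 + (½)*29*36) = -1522 - (35/2 - 108 - 29/2 + 522) = -1522 - 1*417 = -1522 - 417 = -1939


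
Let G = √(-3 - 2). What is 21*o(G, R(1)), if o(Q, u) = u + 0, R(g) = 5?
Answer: 105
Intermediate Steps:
G = I*√5 (G = √(-5) = I*√5 ≈ 2.2361*I)
o(Q, u) = u
21*o(G, R(1)) = 21*5 = 105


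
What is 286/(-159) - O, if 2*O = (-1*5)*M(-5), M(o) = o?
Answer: -4547/318 ≈ -14.299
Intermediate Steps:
O = 25/2 (O = (-1*5*(-5))/2 = (-5*(-5))/2 = (½)*25 = 25/2 ≈ 12.500)
286/(-159) - O = 286/(-159) - 1*25/2 = 286*(-1/159) - 25/2 = -286/159 - 25/2 = -4547/318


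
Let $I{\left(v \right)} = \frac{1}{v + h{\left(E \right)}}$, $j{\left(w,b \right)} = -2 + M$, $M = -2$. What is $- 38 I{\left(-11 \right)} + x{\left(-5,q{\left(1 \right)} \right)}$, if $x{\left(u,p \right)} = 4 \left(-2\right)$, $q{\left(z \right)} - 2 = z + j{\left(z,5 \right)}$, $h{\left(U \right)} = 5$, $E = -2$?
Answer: $- \frac{5}{3} \approx -1.6667$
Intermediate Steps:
$j{\left(w,b \right)} = -4$ ($j{\left(w,b \right)} = -2 - 2 = -4$)
$q{\left(z \right)} = -2 + z$ ($q{\left(z \right)} = 2 + \left(z - 4\right) = 2 + \left(-4 + z\right) = -2 + z$)
$x{\left(u,p \right)} = -8$
$I{\left(v \right)} = \frac{1}{5 + v}$ ($I{\left(v \right)} = \frac{1}{v + 5} = \frac{1}{5 + v}$)
$- 38 I{\left(-11 \right)} + x{\left(-5,q{\left(1 \right)} \right)} = - \frac{38}{5 - 11} - 8 = - \frac{38}{-6} - 8 = \left(-38\right) \left(- \frac{1}{6}\right) - 8 = \frac{19}{3} - 8 = - \frac{5}{3}$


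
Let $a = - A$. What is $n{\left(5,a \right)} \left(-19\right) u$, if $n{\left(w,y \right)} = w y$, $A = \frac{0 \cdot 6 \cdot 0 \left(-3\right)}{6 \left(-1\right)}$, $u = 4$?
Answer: $0$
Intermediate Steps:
$A = 0$ ($A = \frac{0 \cdot 0 \left(-3\right)}{-6} = 0 \left(-3\right) \left(- \frac{1}{6}\right) = 0 \left(- \frac{1}{6}\right) = 0$)
$a = 0$ ($a = \left(-1\right) 0 = 0$)
$n{\left(5,a \right)} \left(-19\right) u = 5 \cdot 0 \left(-19\right) 4 = 0 \left(-19\right) 4 = 0 \cdot 4 = 0$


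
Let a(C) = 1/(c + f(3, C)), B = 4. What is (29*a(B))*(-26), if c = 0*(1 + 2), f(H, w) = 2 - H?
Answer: 754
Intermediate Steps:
c = 0 (c = 0*3 = 0)
a(C) = -1 (a(C) = 1/(0 + (2 - 1*3)) = 1/(0 + (2 - 3)) = 1/(0 - 1) = 1/(-1) = -1)
(29*a(B))*(-26) = (29*(-1))*(-26) = -29*(-26) = 754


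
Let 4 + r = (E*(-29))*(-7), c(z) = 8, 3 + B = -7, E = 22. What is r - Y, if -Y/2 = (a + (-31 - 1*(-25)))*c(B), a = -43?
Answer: 3678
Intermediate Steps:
B = -10 (B = -3 - 7 = -10)
r = 4462 (r = -4 + (22*(-29))*(-7) = -4 - 638*(-7) = -4 + 4466 = 4462)
Y = 784 (Y = -2*(-43 + (-31 - 1*(-25)))*8 = -2*(-43 + (-31 + 25))*8 = -2*(-43 - 6)*8 = -(-98)*8 = -2*(-392) = 784)
r - Y = 4462 - 1*784 = 4462 - 784 = 3678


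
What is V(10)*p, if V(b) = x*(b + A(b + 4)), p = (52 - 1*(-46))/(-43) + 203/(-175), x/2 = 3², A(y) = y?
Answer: -1597104/1075 ≈ -1485.7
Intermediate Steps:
x = 18 (x = 2*3² = 2*9 = 18)
p = -3697/1075 (p = (52 + 46)*(-1/43) + 203*(-1/175) = 98*(-1/43) - 29/25 = -98/43 - 29/25 = -3697/1075 ≈ -3.4391)
V(b) = 72 + 36*b (V(b) = 18*(b + (b + 4)) = 18*(b + (4 + b)) = 18*(4 + 2*b) = 72 + 36*b)
V(10)*p = (72 + 36*10)*(-3697/1075) = (72 + 360)*(-3697/1075) = 432*(-3697/1075) = -1597104/1075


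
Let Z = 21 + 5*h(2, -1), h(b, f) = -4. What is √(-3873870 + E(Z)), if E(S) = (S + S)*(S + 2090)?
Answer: 2*I*√967422 ≈ 1967.2*I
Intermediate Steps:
Z = 1 (Z = 21 + 5*(-4) = 21 - 20 = 1)
E(S) = 2*S*(2090 + S) (E(S) = (2*S)*(2090 + S) = 2*S*(2090 + S))
√(-3873870 + E(Z)) = √(-3873870 + 2*1*(2090 + 1)) = √(-3873870 + 2*1*2091) = √(-3873870 + 4182) = √(-3869688) = 2*I*√967422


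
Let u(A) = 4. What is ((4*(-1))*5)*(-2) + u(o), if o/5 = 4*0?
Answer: 44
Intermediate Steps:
o = 0 (o = 5*(4*0) = 5*0 = 0)
((4*(-1))*5)*(-2) + u(o) = ((4*(-1))*5)*(-2) + 4 = -4*5*(-2) + 4 = -20*(-2) + 4 = 40 + 4 = 44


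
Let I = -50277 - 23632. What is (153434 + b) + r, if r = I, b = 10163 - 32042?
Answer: 57646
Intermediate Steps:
b = -21879
I = -73909
r = -73909
(153434 + b) + r = (153434 - 21879) - 73909 = 131555 - 73909 = 57646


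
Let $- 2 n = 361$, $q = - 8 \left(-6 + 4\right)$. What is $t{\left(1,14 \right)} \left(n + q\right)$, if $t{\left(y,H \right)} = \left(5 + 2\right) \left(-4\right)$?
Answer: $4606$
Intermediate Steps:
$t{\left(y,H \right)} = -28$ ($t{\left(y,H \right)} = 7 \left(-4\right) = -28$)
$q = 16$ ($q = \left(-8\right) \left(-2\right) = 16$)
$n = - \frac{361}{2}$ ($n = \left(- \frac{1}{2}\right) 361 = - \frac{361}{2} \approx -180.5$)
$t{\left(1,14 \right)} \left(n + q\right) = - 28 \left(- \frac{361}{2} + 16\right) = \left(-28\right) \left(- \frac{329}{2}\right) = 4606$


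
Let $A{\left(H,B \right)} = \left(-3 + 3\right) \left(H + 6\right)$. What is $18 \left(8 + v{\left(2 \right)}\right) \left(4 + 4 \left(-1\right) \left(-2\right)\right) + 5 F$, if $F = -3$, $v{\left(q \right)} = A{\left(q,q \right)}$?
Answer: $1713$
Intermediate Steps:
$A{\left(H,B \right)} = 0$ ($A{\left(H,B \right)} = 0 \left(6 + H\right) = 0$)
$v{\left(q \right)} = 0$
$18 \left(8 + v{\left(2 \right)}\right) \left(4 + 4 \left(-1\right) \left(-2\right)\right) + 5 F = 18 \left(8 + 0\right) \left(4 + 4 \left(-1\right) \left(-2\right)\right) + 5 \left(-3\right) = 18 \cdot 8 \left(4 - -8\right) - 15 = 18 \cdot 8 \left(4 + 8\right) - 15 = 18 \cdot 8 \cdot 12 - 15 = 18 \cdot 96 - 15 = 1728 - 15 = 1713$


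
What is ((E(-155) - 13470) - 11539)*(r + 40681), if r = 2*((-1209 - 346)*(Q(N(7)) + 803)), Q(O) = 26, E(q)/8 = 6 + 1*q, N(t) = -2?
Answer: 66485273309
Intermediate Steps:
E(q) = 48 + 8*q (E(q) = 8*(6 + 1*q) = 8*(6 + q) = 48 + 8*q)
r = -2578190 (r = 2*((-1209 - 346)*(26 + 803)) = 2*(-1555*829) = 2*(-1289095) = -2578190)
((E(-155) - 13470) - 11539)*(r + 40681) = (((48 + 8*(-155)) - 13470) - 11539)*(-2578190 + 40681) = (((48 - 1240) - 13470) - 11539)*(-2537509) = ((-1192 - 13470) - 11539)*(-2537509) = (-14662 - 11539)*(-2537509) = -26201*(-2537509) = 66485273309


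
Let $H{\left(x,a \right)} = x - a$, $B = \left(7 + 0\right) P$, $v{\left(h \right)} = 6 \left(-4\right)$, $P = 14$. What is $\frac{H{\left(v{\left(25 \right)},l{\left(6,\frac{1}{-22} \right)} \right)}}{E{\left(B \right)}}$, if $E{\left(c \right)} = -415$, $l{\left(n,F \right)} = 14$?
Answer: $\frac{38}{415} \approx 0.091566$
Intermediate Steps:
$v{\left(h \right)} = -24$
$B = 98$ ($B = \left(7 + 0\right) 14 = 7 \cdot 14 = 98$)
$\frac{H{\left(v{\left(25 \right)},l{\left(6,\frac{1}{-22} \right)} \right)}}{E{\left(B \right)}} = \frac{-24 - 14}{-415} = \left(-24 - 14\right) \left(- \frac{1}{415}\right) = \left(-38\right) \left(- \frac{1}{415}\right) = \frac{38}{415}$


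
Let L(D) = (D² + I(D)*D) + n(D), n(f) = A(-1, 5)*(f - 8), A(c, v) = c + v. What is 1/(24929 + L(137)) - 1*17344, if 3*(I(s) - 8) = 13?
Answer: -2388459581/137711 ≈ -17344.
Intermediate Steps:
I(s) = 37/3 (I(s) = 8 + (⅓)*13 = 8 + 13/3 = 37/3)
n(f) = -32 + 4*f (n(f) = (-1 + 5)*(f - 8) = 4*(-8 + f) = -32 + 4*f)
L(D) = -32 + D² + 49*D/3 (L(D) = (D² + 37*D/3) + (-32 + 4*D) = -32 + D² + 49*D/3)
1/(24929 + L(137)) - 1*17344 = 1/(24929 + (-32 + 137² + (49/3)*137)) - 1*17344 = 1/(24929 + (-32 + 18769 + 6713/3)) - 17344 = 1/(24929 + 62924/3) - 17344 = 1/(137711/3) - 17344 = 3/137711 - 17344 = -2388459581/137711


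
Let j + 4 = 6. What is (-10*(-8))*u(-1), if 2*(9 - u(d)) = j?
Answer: 640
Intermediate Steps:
j = 2 (j = -4 + 6 = 2)
u(d) = 8 (u(d) = 9 - ½*2 = 9 - 1 = 8)
(-10*(-8))*u(-1) = -10*(-8)*8 = 80*8 = 640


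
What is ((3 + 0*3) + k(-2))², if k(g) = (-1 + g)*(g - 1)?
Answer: 144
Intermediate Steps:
k(g) = (-1 + g)² (k(g) = (-1 + g)*(-1 + g) = (-1 + g)²)
((3 + 0*3) + k(-2))² = ((3 + 0*3) + (-1 - 2)²)² = ((3 + 0) + (-3)²)² = (3 + 9)² = 12² = 144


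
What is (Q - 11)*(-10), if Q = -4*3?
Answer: 230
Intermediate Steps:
Q = -12
(Q - 11)*(-10) = (-12 - 11)*(-10) = -23*(-10) = 230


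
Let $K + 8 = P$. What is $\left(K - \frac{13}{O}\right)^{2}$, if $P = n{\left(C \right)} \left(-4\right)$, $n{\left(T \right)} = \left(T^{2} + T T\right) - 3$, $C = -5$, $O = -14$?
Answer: $\frac{7458361}{196} \approx 38053.0$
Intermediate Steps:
$n{\left(T \right)} = -3 + 2 T^{2}$ ($n{\left(T \right)} = \left(T^{2} + T^{2}\right) - 3 = 2 T^{2} - 3 = -3 + 2 T^{2}$)
$P = -188$ ($P = \left(-3 + 2 \left(-5\right)^{2}\right) \left(-4\right) = \left(-3 + 2 \cdot 25\right) \left(-4\right) = \left(-3 + 50\right) \left(-4\right) = 47 \left(-4\right) = -188$)
$K = -196$ ($K = -8 - 188 = -196$)
$\left(K - \frac{13}{O}\right)^{2} = \left(-196 - \frac{13}{-14}\right)^{2} = \left(-196 - - \frac{13}{14}\right)^{2} = \left(-196 + \frac{13}{14}\right)^{2} = \left(- \frac{2731}{14}\right)^{2} = \frac{7458361}{196}$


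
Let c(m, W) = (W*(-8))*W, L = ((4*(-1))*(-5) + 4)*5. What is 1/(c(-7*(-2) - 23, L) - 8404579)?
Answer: -1/8519779 ≈ -1.1737e-7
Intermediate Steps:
L = 120 (L = (-4*(-5) + 4)*5 = (20 + 4)*5 = 24*5 = 120)
c(m, W) = -8*W² (c(m, W) = (-8*W)*W = -8*W²)
1/(c(-7*(-2) - 23, L) - 8404579) = 1/(-8*120² - 8404579) = 1/(-8*14400 - 8404579) = 1/(-115200 - 8404579) = 1/(-8519779) = -1/8519779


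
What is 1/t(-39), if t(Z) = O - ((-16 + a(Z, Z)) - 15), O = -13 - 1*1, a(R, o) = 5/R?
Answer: 39/668 ≈ 0.058383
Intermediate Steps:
O = -14 (O = -13 - 1 = -14)
t(Z) = 17 - 5/Z (t(Z) = -14 - ((-16 + 5/Z) - 15) = -14 - (-31 + 5/Z) = -14 + (31 - 5/Z) = 17 - 5/Z)
1/t(-39) = 1/(17 - 5/(-39)) = 1/(17 - 5*(-1/39)) = 1/(17 + 5/39) = 1/(668/39) = 39/668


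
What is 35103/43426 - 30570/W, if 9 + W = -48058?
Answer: 3014828721/2087357542 ≈ 1.4443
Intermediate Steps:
W = -48067 (W = -9 - 48058 = -48067)
35103/43426 - 30570/W = 35103/43426 - 30570/(-48067) = 35103*(1/43426) - 30570*(-1/48067) = 35103/43426 + 30570/48067 = 3014828721/2087357542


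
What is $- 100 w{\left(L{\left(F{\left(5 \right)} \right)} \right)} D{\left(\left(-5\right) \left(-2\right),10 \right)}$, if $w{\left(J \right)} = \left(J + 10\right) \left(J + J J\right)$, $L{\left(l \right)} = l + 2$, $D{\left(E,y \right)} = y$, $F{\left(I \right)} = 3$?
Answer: $-450000$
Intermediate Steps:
$L{\left(l \right)} = 2 + l$
$w{\left(J \right)} = \left(10 + J\right) \left(J + J^{2}\right)$
$- 100 w{\left(L{\left(F{\left(5 \right)} \right)} \right)} D{\left(\left(-5\right) \left(-2\right),10 \right)} = - 100 \left(2 + 3\right) \left(10 + \left(2 + 3\right)^{2} + 11 \left(2 + 3\right)\right) 10 = - 100 \cdot 5 \left(10 + 5^{2} + 11 \cdot 5\right) 10 = - 100 \cdot 5 \left(10 + 25 + 55\right) 10 = - 100 \cdot 5 \cdot 90 \cdot 10 = \left(-100\right) 450 \cdot 10 = \left(-45000\right) 10 = -450000$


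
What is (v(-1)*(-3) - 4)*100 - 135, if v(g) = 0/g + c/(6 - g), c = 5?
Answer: -5245/7 ≈ -749.29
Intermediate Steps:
v(g) = 5/(6 - g) (v(g) = 0/g + 5/(6 - g) = 0 + 5/(6 - g) = 5/(6 - g))
(v(-1)*(-3) - 4)*100 - 135 = (-5/(-6 - 1)*(-3) - 4)*100 - 135 = (-5/(-7)*(-3) - 4)*100 - 135 = (-5*(-⅐)*(-3) - 4)*100 - 135 = ((5/7)*(-3) - 4)*100 - 135 = (-15/7 - 4)*100 - 135 = -43/7*100 - 135 = -4300/7 - 135 = -5245/7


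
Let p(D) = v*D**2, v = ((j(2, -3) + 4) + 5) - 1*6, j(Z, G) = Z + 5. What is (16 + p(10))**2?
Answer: 1032256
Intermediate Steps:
j(Z, G) = 5 + Z
v = 10 (v = (((5 + 2) + 4) + 5) - 1*6 = ((7 + 4) + 5) - 6 = (11 + 5) - 6 = 16 - 6 = 10)
p(D) = 10*D**2
(16 + p(10))**2 = (16 + 10*10**2)**2 = (16 + 10*100)**2 = (16 + 1000)**2 = 1016**2 = 1032256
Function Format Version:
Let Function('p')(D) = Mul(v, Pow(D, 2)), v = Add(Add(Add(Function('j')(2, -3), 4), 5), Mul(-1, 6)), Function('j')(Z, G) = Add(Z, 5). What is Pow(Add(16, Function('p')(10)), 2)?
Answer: 1032256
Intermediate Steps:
Function('j')(Z, G) = Add(5, Z)
v = 10 (v = Add(Add(Add(Add(5, 2), 4), 5), Mul(-1, 6)) = Add(Add(Add(7, 4), 5), -6) = Add(Add(11, 5), -6) = Add(16, -6) = 10)
Function('p')(D) = Mul(10, Pow(D, 2))
Pow(Add(16, Function('p')(10)), 2) = Pow(Add(16, Mul(10, Pow(10, 2))), 2) = Pow(Add(16, Mul(10, 100)), 2) = Pow(Add(16, 1000), 2) = Pow(1016, 2) = 1032256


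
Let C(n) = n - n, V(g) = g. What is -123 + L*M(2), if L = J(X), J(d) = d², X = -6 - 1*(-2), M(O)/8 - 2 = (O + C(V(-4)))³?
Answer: 1157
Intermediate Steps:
C(n) = 0
M(O) = 16 + 8*O³ (M(O) = 16 + 8*(O + 0)³ = 16 + 8*O³)
X = -4 (X = -6 + 2 = -4)
L = 16 (L = (-4)² = 16)
-123 + L*M(2) = -123 + 16*(16 + 8*2³) = -123 + 16*(16 + 8*8) = -123 + 16*(16 + 64) = -123 + 16*80 = -123 + 1280 = 1157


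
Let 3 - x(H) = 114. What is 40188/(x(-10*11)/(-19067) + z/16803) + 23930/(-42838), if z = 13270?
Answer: 275778227387380177/5459365172437 ≈ 50515.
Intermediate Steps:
x(H) = -111 (x(H) = 3 - 1*114 = 3 - 114 = -111)
40188/(x(-10*11)/(-19067) + z/16803) + 23930/(-42838) = 40188/(-111/(-19067) + 13270/16803) + 23930/(-42838) = 40188/(-111*(-1/19067) + 13270*(1/16803)) + 23930*(-1/42838) = 40188/(111/19067 + 13270/16803) - 11965/21419 = 40188/(254884223/320382801) - 11965/21419 = 40188*(320382801/254884223) - 11965/21419 = 12875544006588/254884223 - 11965/21419 = 275778227387380177/5459365172437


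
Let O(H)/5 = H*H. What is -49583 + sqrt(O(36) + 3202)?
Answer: -49583 + sqrt(9682) ≈ -49485.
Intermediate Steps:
O(H) = 5*H**2 (O(H) = 5*(H*H) = 5*H**2)
-49583 + sqrt(O(36) + 3202) = -49583 + sqrt(5*36**2 + 3202) = -49583 + sqrt(5*1296 + 3202) = -49583 + sqrt(6480 + 3202) = -49583 + sqrt(9682)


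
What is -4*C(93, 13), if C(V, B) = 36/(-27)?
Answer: 16/3 ≈ 5.3333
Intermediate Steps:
C(V, B) = -4/3 (C(V, B) = 36*(-1/27) = -4/3)
-4*C(93, 13) = -4*(-4/3) = 16/3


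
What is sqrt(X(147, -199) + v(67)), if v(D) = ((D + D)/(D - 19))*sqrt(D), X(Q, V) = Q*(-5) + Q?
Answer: sqrt(-84672 + 402*sqrt(67))/12 ≈ 23.773*I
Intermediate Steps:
X(Q, V) = -4*Q (X(Q, V) = -5*Q + Q = -4*Q)
v(D) = 2*D**(3/2)/(-19 + D) (v(D) = ((2*D)/(-19 + D))*sqrt(D) = (2*D/(-19 + D))*sqrt(D) = 2*D**(3/2)/(-19 + D))
sqrt(X(147, -199) + v(67)) = sqrt(-4*147 + 2*67**(3/2)/(-19 + 67)) = sqrt(-588 + 2*(67*sqrt(67))/48) = sqrt(-588 + 2*(67*sqrt(67))*(1/48)) = sqrt(-588 + 67*sqrt(67)/24)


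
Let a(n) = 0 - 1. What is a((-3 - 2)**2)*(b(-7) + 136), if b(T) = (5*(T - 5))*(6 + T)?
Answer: -196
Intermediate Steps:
b(T) = (-25 + 5*T)*(6 + T) (b(T) = (5*(-5 + T))*(6 + T) = (-25 + 5*T)*(6 + T))
a(n) = -1
a((-3 - 2)**2)*(b(-7) + 136) = -((-150 + 5*(-7) + 5*(-7)**2) + 136) = -((-150 - 35 + 5*49) + 136) = -((-150 - 35 + 245) + 136) = -(60 + 136) = -1*196 = -196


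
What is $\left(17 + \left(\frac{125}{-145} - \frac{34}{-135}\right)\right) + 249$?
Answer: $\frac{1039001}{3915} \approx 265.39$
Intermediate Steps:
$\left(17 + \left(\frac{125}{-145} - \frac{34}{-135}\right)\right) + 249 = \left(17 + \left(125 \left(- \frac{1}{145}\right) - - \frac{34}{135}\right)\right) + 249 = \left(17 + \left(- \frac{25}{29} + \frac{34}{135}\right)\right) + 249 = \left(17 - \frac{2389}{3915}\right) + 249 = \frac{64166}{3915} + 249 = \frac{1039001}{3915}$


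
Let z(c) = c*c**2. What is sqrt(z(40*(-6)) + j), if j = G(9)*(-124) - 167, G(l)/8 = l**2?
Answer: I*sqrt(13904519) ≈ 3728.9*I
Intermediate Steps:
G(l) = 8*l**2
z(c) = c**3
j = -80519 (j = (8*9**2)*(-124) - 167 = (8*81)*(-124) - 167 = 648*(-124) - 167 = -80352 - 167 = -80519)
sqrt(z(40*(-6)) + j) = sqrt((40*(-6))**3 - 80519) = sqrt((-240)**3 - 80519) = sqrt(-13824000 - 80519) = sqrt(-13904519) = I*sqrt(13904519)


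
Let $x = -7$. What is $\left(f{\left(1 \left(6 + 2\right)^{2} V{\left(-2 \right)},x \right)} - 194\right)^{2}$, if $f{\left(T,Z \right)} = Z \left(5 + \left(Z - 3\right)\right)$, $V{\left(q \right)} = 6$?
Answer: $25281$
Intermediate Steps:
$f{\left(T,Z \right)} = Z \left(2 + Z\right)$ ($f{\left(T,Z \right)} = Z \left(5 + \left(-3 + Z\right)\right) = Z \left(2 + Z\right)$)
$\left(f{\left(1 \left(6 + 2\right)^{2} V{\left(-2 \right)},x \right)} - 194\right)^{2} = \left(- 7 \left(2 - 7\right) - 194\right)^{2} = \left(\left(-7\right) \left(-5\right) - 194\right)^{2} = \left(35 - 194\right)^{2} = \left(-159\right)^{2} = 25281$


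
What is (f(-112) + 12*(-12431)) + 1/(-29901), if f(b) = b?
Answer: -4463740885/29901 ≈ -1.4928e+5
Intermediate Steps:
(f(-112) + 12*(-12431)) + 1/(-29901) = (-112 + 12*(-12431)) + 1/(-29901) = (-112 - 149172) - 1/29901 = -149284 - 1/29901 = -4463740885/29901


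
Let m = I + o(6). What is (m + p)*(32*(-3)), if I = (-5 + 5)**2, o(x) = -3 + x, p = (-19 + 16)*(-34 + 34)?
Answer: -288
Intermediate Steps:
p = 0 (p = -3*0 = 0)
I = 0 (I = 0**2 = 0)
m = 3 (m = 0 + (-3 + 6) = 0 + 3 = 3)
(m + p)*(32*(-3)) = (3 + 0)*(32*(-3)) = 3*(-96) = -288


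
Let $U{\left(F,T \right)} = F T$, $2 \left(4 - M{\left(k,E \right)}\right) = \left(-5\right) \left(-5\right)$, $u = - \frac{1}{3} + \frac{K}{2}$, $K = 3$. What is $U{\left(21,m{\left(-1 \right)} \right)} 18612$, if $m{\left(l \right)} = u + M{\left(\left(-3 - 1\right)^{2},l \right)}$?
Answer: $-2866248$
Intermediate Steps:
$u = \frac{7}{6}$ ($u = - \frac{1}{3} + \frac{3}{2} = \frac{7}{6} \approx 1.1667$)
$M{\left(k,E \right)} = - \frac{17}{2}$ ($M{\left(k,E \right)} = 4 - \frac{\left(-5\right) \left(-5\right)}{2} = 4 - \frac{25}{2} = - \frac{17}{2}$)
$m{\left(l \right)} = - \frac{22}{3}$ ($m{\left(l \right)} = \frac{7}{6} - \frac{17}{2} = - \frac{22}{3}$)
$U{\left(21,m{\left(-1 \right)} \right)} 18612 = 21 \left(- \frac{22}{3}\right) 18612 = \left(-154\right) 18612 = -2866248$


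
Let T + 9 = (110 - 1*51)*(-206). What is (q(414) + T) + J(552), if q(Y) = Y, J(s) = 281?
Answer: -11468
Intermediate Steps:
T = -12163 (T = -9 + (110 - 1*51)*(-206) = -9 + (110 - 51)*(-206) = -9 + 59*(-206) = -9 - 12154 = -12163)
(q(414) + T) + J(552) = (414 - 12163) + 281 = -11749 + 281 = -11468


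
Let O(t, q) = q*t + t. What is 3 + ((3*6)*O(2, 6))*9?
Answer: 2271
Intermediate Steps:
O(t, q) = t + q*t
3 + ((3*6)*O(2, 6))*9 = 3 + ((3*6)*(2*(1 + 6)))*9 = 3 + (18*(2*7))*9 = 3 + (18*14)*9 = 3 + 252*9 = 3 + 2268 = 2271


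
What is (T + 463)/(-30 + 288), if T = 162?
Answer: 625/258 ≈ 2.4225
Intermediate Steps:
(T + 463)/(-30 + 288) = (162 + 463)/(-30 + 288) = 625/258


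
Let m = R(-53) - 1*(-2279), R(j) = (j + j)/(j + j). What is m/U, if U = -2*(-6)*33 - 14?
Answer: 1140/191 ≈ 5.9686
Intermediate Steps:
R(j) = 1 (R(j) = (2*j)/((2*j)) = (2*j)*(1/(2*j)) = 1)
U = 382 (U = 12*33 - 14 = 396 - 14 = 382)
m = 2280 (m = 1 - 1*(-2279) = 1 + 2279 = 2280)
m/U = 2280/382 = 2280*(1/382) = 1140/191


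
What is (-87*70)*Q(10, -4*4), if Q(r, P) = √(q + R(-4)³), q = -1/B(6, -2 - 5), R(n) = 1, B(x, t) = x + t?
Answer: -6090*√2 ≈ -8612.6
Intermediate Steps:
B(x, t) = t + x
q = 1 (q = -1/((-2 - 5) + 6) = -1/(-7 + 6) = -1/(-1) = -1*(-1) = 1)
Q(r, P) = √2 (Q(r, P) = √(1 + 1³) = √(1 + 1) = √2)
(-87*70)*Q(10, -4*4) = (-87*70)*√2 = -6090*√2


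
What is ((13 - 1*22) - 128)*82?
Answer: -11234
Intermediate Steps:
((13 - 1*22) - 128)*82 = ((13 - 22) - 128)*82 = (-9 - 128)*82 = -137*82 = -11234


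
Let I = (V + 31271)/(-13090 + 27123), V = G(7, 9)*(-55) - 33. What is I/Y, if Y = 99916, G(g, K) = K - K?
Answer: 15619/701060614 ≈ 2.2279e-5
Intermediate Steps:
G(g, K) = 0
V = -33 (V = 0*(-55) - 33 = 0 - 33 = -33)
I = 31238/14033 (I = (-33 + 31271)/(-13090 + 27123) = 31238/14033 ≈ 2.2260)
I/Y = (31238/14033)/99916 = (31238/14033)*(1/99916) = 15619/701060614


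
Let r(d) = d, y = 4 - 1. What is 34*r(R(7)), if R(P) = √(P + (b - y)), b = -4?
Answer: 0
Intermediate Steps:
y = 3
R(P) = √(-7 + P) (R(P) = √(P + (-4 - 1*3)) = √(P + (-4 - 3)) = √(P - 7) = √(-7 + P))
34*r(R(7)) = 34*√(-7 + 7) = 34*√0 = 34*0 = 0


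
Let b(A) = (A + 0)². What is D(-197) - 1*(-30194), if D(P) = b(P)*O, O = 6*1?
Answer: 263048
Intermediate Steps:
b(A) = A²
O = 6
D(P) = 6*P² (D(P) = P²*6 = 6*P²)
D(-197) - 1*(-30194) = 6*(-197)² - 1*(-30194) = 6*38809 + 30194 = 232854 + 30194 = 263048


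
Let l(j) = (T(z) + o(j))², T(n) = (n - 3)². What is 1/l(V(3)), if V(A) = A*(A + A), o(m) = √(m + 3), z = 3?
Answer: 1/21 ≈ 0.047619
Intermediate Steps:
T(n) = (-3 + n)²
o(m) = √(3 + m)
V(A) = 2*A² (V(A) = A*(2*A) = 2*A²)
l(j) = 3 + j (l(j) = ((-3 + 3)² + √(3 + j))² = (0² + √(3 + j))² = (0 + √(3 + j))² = (√(3 + j))² = 3 + j)
1/l(V(3)) = 1/(3 + 2*3²) = 1/(3 + 2*9) = 1/(3 + 18) = 1/21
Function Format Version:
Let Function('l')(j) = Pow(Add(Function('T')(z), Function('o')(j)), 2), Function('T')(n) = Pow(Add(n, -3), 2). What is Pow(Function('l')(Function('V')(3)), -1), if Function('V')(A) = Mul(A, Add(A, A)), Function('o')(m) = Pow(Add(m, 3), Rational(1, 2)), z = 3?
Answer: Rational(1, 21) ≈ 0.047619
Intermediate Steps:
Function('T')(n) = Pow(Add(-3, n), 2)
Function('o')(m) = Pow(Add(3, m), Rational(1, 2))
Function('V')(A) = Mul(2, Pow(A, 2)) (Function('V')(A) = Mul(A, Mul(2, A)) = Mul(2, Pow(A, 2)))
Function('l')(j) = Add(3, j) (Function('l')(j) = Pow(Add(Pow(Add(-3, 3), 2), Pow(Add(3, j), Rational(1, 2))), 2) = Pow(Add(Pow(0, 2), Pow(Add(3, j), Rational(1, 2))), 2) = Pow(Add(0, Pow(Add(3, j), Rational(1, 2))), 2) = Pow(Pow(Add(3, j), Rational(1, 2)), 2) = Add(3, j))
Pow(Function('l')(Function('V')(3)), -1) = Pow(Add(3, Mul(2, Pow(3, 2))), -1) = Pow(Add(3, Mul(2, 9)), -1) = Pow(Add(3, 18), -1) = Pow(21, -1) = Rational(1, 21)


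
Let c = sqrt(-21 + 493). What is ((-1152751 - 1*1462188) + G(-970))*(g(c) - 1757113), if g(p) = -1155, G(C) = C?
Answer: 4599469085612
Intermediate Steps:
c = 2*sqrt(118) (c = sqrt(472) = 2*sqrt(118) ≈ 21.726)
((-1152751 - 1*1462188) + G(-970))*(g(c) - 1757113) = ((-1152751 - 1*1462188) - 970)*(-1155 - 1757113) = ((-1152751 - 1462188) - 970)*(-1758268) = (-2614939 - 970)*(-1758268) = -2615909*(-1758268) = 4599469085612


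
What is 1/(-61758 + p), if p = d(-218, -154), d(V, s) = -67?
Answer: -1/61825 ≈ -1.6175e-5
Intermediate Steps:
p = -67
1/(-61758 + p) = 1/(-61758 - 67) = 1/(-61825) = -1/61825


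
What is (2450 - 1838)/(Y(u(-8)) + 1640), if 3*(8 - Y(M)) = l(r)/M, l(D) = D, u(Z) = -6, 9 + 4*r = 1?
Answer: 5508/14831 ≈ 0.37138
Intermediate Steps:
r = -2 (r = -9/4 + (¼)*1 = -9/4 + ¼ = -2)
Y(M) = 8 + 2/(3*M) (Y(M) = 8 - (-2)/(3*M) = 8 + 2/(3*M))
(2450 - 1838)/(Y(u(-8)) + 1640) = (2450 - 1838)/((8 + (⅔)/(-6)) + 1640) = 612/((8 + (⅔)*(-⅙)) + 1640) = 612/((8 - ⅑) + 1640) = 612/(71/9 + 1640) = 612/(14831/9) = 612*(9/14831) = 5508/14831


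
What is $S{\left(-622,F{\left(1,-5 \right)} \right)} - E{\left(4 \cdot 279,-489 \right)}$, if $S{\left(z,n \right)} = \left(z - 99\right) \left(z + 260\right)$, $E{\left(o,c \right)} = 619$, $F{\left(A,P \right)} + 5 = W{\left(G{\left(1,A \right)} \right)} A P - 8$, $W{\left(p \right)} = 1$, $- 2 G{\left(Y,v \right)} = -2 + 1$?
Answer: $260383$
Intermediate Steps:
$G{\left(Y,v \right)} = \frac{1}{2}$ ($G{\left(Y,v \right)} = - \frac{-2 + 1}{2} = \left(- \frac{1}{2}\right) \left(-1\right) = \frac{1}{2}$)
$F{\left(A,P \right)} = -13 + A P$ ($F{\left(A,P \right)} = -5 + \left(1 A P - 8\right) = -5 + \left(A P - 8\right) = -5 + \left(-8 + A P\right) = -13 + A P$)
$S{\left(z,n \right)} = \left(-99 + z\right) \left(260 + z\right)$
$S{\left(-622,F{\left(1,-5 \right)} \right)} - E{\left(4 \cdot 279,-489 \right)} = \left(-25740 + \left(-622\right)^{2} + 161 \left(-622\right)\right) - 619 = \left(-25740 + 386884 - 100142\right) - 619 = 261002 - 619 = 260383$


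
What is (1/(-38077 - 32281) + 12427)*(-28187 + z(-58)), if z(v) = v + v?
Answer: -24746412896095/70358 ≈ -3.5172e+8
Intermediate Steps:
z(v) = 2*v
(1/(-38077 - 32281) + 12427)*(-28187 + z(-58)) = (1/(-38077 - 32281) + 12427)*(-28187 + 2*(-58)) = (1/(-70358) + 12427)*(-28187 - 116) = (-1/70358 + 12427)*(-28303) = (874338865/70358)*(-28303) = -24746412896095/70358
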